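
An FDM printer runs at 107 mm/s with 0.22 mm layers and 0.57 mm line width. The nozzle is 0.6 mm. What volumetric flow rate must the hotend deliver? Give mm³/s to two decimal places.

13.42

A: 0.22 × 0.57 → 0.1254 mm².
Q = v·A = 107 × 0.1254 = 13.42 mm³/s.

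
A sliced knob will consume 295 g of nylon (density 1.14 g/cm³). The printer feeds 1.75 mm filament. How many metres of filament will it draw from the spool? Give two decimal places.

107.58 m

Volume = 295 g / 1.14 g·cm⁻³ = 258.7719 cm³ = 258771.9 mm³.
Cross-section of 1.75 mm filament: π·(1.75/2)² = 2.4053 mm².
Length = 258771.9 / 2.4053 = 107584.04 mm = 107.58 m.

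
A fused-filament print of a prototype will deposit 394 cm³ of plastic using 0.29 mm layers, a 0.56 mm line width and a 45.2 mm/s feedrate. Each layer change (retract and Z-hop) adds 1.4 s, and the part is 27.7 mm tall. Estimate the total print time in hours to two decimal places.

Extrusion cross-section = 0.29 × 0.56 = 0.1624 mm².
Total extruded path = 394000/0.1624 = 2426108.4 mm.
Print-move time: 2426108.4 / 45.2 → 53675 s.
Layers = ⌈27.7/0.29⌉ = 96.
Z-hop total: 96 × 1.4 → 134.4 s.
Total = 53675 + 134.4 = 53809.4 s = 14.95 hours.

14.95 hours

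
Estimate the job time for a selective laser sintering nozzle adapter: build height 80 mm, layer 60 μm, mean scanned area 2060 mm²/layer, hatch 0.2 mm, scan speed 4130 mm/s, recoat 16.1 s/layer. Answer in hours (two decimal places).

6.89 hours

Layer count = ceil(80 / 0.06) = 1334.
Per-layer scan distance = 2060 / 0.2 = 10300 mm.
Per-layer scan time = 10300 / 4130 = 2.4939 s.
Per-layer time = 2.4939 + 16.1, so 18.5939 s.
1334 layers × 18.5939 s/layer = 24804.2626 s, i.e. 6.89 hours.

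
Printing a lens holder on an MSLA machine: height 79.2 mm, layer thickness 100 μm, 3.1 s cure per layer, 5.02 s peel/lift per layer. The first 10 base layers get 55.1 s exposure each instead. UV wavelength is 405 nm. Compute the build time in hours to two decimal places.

Layers = ⌈79.2/0.1⌉ = 792.
Burn-in layers: 10 × (55.1 + 5.02) → 601.2 s.
Normal layers = 782 × (3.1 + 5.02), so 6349.84 s.
Total = 601.2 + 6349.84 = 6951.04 s = 1.93 hours.

1.93 hours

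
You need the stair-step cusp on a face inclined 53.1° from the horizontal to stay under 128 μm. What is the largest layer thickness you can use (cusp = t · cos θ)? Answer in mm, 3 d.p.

Layer height = cusp / cos(53.1°) = 0.128 / 0.6004 = 0.213 mm.

0.213 mm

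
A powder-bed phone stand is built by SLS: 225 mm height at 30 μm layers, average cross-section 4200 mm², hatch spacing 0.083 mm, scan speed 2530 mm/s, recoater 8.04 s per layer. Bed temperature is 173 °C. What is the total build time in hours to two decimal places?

58.42 hours

Number of layers: 225 / 0.03 → 7500 (rounded up).
Per-layer scan distance = 4200 / 0.083 = 50602.4 mm.
Scan time per layer: 50602.4 / 2530 → 20.0009 s.
Layer cycle = 20.0009 + 8.04, so 28.0409 s.
7500 layers × 28.0409 s/layer = 210306.75 s, i.e. 58.42 hours.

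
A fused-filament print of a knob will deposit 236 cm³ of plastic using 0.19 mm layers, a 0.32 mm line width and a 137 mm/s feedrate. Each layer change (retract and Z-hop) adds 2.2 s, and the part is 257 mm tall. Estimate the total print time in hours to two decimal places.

Extrusion cross-section = 0.19 × 0.32, so 0.0608 mm².
Toolpath length = 236 cm³ / 0.0608 mm² = 236000 / 0.0608 = 3881578.9 mm.
Extrusion time: 3881578.9 / 137 → 28332.7 s.
Number of layers: 257 / 0.19 → 1353 (rounded up).
Layer-change overhead: 1353 × 2.2 → 2976.6 s.
Altogether 28332.7 + 2976.6 = 31309.3 s, i.e. 8.70 hours.

8.70 hours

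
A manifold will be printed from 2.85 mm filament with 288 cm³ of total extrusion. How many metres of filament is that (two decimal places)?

Cross-section of 2.85 mm filament: π·(2.85/2)² = 6.3794 mm².
L = 288000 mm³ / 6.3794 mm² = 45145.31 mm, i.e. 45.15 m.

45.15 m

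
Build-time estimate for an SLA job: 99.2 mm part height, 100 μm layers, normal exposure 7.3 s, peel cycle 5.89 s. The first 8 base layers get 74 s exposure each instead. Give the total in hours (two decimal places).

3.78 hours

Layers = ⌈99.2/0.1⌉ = 992.
Burn-in layers = 8 × (74 + 5.89), so 639.12 s.
Remaining layers = 984 × (7.3 + 5.89), so 12978.96 s.
Sum: 639.12 + 12978.96 = 13618.08 s → 3.78 hours.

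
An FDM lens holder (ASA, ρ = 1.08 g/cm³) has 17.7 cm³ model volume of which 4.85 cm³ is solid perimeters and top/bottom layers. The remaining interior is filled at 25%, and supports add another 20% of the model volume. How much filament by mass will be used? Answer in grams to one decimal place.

Volume inside the shell = 17.7 − 4.85, so 12.85 cm³.
Infill deposited = 0.25 × 12.85 = 3.2125 cm³.
Support: 0.20 × 17.7 → 3.54 cm³.
Deposited volume: 4.85 + 3.2125 + 3.54 → 11.6025 cm³.
Mass: 11.6025 × 1.08 → 12.5307 g.

12.5 g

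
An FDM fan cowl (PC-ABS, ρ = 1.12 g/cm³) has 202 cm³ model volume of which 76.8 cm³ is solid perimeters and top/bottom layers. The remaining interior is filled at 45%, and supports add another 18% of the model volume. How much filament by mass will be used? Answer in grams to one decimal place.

189.8 g

Volume inside the shell: 202 − 76.8 → 125.2 cm³.
Deposited infill: 0.45 × 125.2 → 56.34 cm³.
Support = 0.18 × 202 = 36.36 cm³.
Total printed volume: 76.8 + 56.34 + 36.36 → 169.5 cm³.
Mass = 169.5 × 1.12, so 189.84 g.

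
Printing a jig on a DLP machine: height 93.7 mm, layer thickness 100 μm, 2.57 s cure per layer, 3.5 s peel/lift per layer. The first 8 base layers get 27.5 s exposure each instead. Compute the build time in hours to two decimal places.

1.64 hours

Number of layers: 93.7 / 0.1 → 937 (rounded up).
Burn-in layers = 8 × (27.5 + 3.5) = 248 s.
Remaining layers: 929 × (2.57 + 3.5) → 5639.03 s.
Total = 248 + 5639.03 = 5887.03 s = 1.64 hours.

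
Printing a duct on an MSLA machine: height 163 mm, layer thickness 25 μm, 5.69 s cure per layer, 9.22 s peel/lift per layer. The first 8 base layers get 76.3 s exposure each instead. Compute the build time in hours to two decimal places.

27.16 hours

Layer count = ceil(163 / 0.025) = 6520.
Base layers: 8 × (76.3 + 9.22) → 684.16 s.
Remaining layers = 6512 × (5.69 + 9.22), so 97093.92 s.
Total = 684.16 + 97093.92 = 97778.08 s = 27.16 hours.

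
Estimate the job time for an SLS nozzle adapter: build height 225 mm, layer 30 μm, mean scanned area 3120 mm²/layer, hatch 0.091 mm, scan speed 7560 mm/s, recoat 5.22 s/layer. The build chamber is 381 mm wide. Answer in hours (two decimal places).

Layers = ⌈225/0.03⌉ = 7500.
Scan path per layer = 3120 / 0.091 = 34285.7 mm.
Laser time per layer: 34285.7 / 7560 → 4.5351 s.
Time per layer: 4.5351 + 5.22 → 9.7551 s.
Build time = 7500 × 9.7551 = 73163.25 s = 20.32 hours.

20.32 hours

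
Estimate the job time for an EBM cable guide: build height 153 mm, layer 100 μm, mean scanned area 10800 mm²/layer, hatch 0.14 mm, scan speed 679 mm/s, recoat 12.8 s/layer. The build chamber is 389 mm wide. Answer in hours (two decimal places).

53.73 hours

Layer count = ceil(153 / 0.1) = 1530.
Scan path per layer: 10800 / 0.14 → 77142.9 mm.
Per-layer scan time = 77142.9 / 679, so 113.6125 s.
Per-layer time = 113.6125 + 12.8 = 126.4125 s.
Build time = 1530 × 126.4125 = 193411.125 s = 53.73 hours.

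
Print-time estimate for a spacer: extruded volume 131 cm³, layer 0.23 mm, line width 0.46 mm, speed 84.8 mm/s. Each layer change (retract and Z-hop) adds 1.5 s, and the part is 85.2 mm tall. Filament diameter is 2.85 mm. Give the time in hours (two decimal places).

4.21 hours

Bead cross-section = 0.23 × 0.46, so 0.1058 mm².
Total extruded path = 131000/0.1058 = 1238185.3 mm.
Extrusion time: 1238185.3 / 84.8 → 14601.2 s.
Layers = ⌈85.2/0.23⌉ = 371.
Z-hop total: 371 × 1.5 → 556.5 s.
Altogether 14601.2 + 556.5 = 15157.7 s, i.e. 4.21 hours.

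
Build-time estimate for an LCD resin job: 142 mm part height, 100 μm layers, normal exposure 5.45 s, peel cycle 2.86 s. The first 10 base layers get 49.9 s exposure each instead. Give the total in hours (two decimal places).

Layer count = ceil(142 / 0.1) = 1420.
Burn-in layers = 10 × (49.9 + 2.86), so 527.6 s.
Remaining layers: 1410 × (5.45 + 2.86) → 11717.1 s.
Sum: 527.6 + 11717.1 = 12244.7 s → 3.40 hours.

3.40 hours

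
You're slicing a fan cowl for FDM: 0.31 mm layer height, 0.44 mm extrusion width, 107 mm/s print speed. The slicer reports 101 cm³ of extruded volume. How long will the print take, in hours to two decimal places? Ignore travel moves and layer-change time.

Extrusion cross-section = 0.31 × 0.44 = 0.1364 mm².
Toolpath length = 101 cm³ / 0.1364 mm² = 101000 / 0.1364 = 740469.2 mm.
Extrusion time: 740469.2 / 107 → 6920.3 s.
That's 6920.3 s → 1.92 hours.

1.92 hours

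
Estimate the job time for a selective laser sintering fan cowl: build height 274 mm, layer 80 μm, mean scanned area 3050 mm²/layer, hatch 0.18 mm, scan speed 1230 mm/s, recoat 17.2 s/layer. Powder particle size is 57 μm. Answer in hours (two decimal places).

Number of layers: 274 / 0.08 → 3425 (rounded up).
Scan path per layer = 3050 / 0.18, so 16944.4 mm.
Scan time per layer = 16944.4 / 1230 = 13.7759 s.
Time per layer = 13.7759 + 17.2, so 30.9759 s.
Total: 3425 × 30.9759 s = 106092.4575 s → 29.47 hours.

29.47 hours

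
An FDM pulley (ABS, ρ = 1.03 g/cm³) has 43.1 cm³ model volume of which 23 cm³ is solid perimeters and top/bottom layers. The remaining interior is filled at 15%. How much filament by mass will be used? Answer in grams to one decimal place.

Volume inside the shell = 43.1 − 23, so 20.1 cm³.
Infill deposited = 0.15 × 20.1, so 3.015 cm³.
Total printed volume = 23 + 3.015 = 26.015 cm³.
Mass = 26.015 × 1.03 = 26.79545 g.

26.8 g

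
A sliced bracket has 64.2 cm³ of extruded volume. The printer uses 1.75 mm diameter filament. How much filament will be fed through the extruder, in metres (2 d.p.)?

Filament cross-section = π × (1.75/2)² = 2.4053 mm².
L = 64200 mm³ / 2.4053 mm² = 26691.06 mm, i.e. 26.69 m.

26.69 m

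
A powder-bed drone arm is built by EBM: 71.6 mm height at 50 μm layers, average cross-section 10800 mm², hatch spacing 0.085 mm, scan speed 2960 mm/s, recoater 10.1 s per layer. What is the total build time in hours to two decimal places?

21.09 hours

Layers = ⌈71.6/0.05⌉ = 1432.
Hatch length per layer: 10800 / 0.085 → 127058.8 mm.
Scan time per layer: 127058.8 / 2960 → 42.9253 s.
Time per layer: 42.9253 + 10.1 → 53.0253 s.
Build time = 1432 × 53.0253 = 75932.2296 s = 21.09 hours.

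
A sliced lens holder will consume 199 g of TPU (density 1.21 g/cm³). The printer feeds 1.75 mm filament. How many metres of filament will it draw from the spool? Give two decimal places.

Volume = 199 g / 1.21 g·cm⁻³ = 164.4628 cm³ = 164462.8 mm³.
Cross-section of 1.75 mm filament: π·(1.75/2)² = 2.4053 mm².
Length = 164462.8 / 2.4053 = 68375.17 mm = 68.38 m.

68.38 m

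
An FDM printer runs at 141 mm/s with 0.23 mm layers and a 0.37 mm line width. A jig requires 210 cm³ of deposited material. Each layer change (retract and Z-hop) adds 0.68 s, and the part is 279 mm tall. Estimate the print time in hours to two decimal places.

Line area = 0.23 × 0.37 = 0.0851 mm².
Total extruded path = 210000/0.0851 = 2467685.1 mm.
Print-move time = 2467685.1 / 141, so 17501.3 s.
Layer count = ceil(279 / 0.23) = 1214.
Z-hop total = 1214 × 0.68 = 825.52 s.
Altogether 17501.3 + 825.52 = 18326.82 s, i.e. 5.09 hours.

5.09 hours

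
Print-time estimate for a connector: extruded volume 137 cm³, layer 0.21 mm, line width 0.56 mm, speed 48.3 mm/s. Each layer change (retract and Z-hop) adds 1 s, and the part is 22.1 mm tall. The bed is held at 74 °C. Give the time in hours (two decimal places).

6.73 hours

Extrusion cross-section: 0.21 × 0.56 → 0.1176 mm².
Toolpath length = 137 cm³ / 0.1176 mm² = 137000 / 0.1176 = 1164966 mm.
Time extruding = 1164966 / 48.3, so 24119.4 s.
Layer count = ceil(22.1 / 0.21) = 106.
Layer-change overhead = 106 × 1, so 106 s.
Total = 24119.4 + 106 = 24225.4 s = 6.73 hours.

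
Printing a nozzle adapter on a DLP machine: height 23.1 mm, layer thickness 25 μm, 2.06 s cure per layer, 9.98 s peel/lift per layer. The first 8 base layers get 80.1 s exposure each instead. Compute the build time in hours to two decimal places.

Layers = ⌈23.1/0.025⌉ = 924.
Bottom layers = 8 × (80.1 + 9.98), so 720.64 s.
Remaining layers = 916 × (2.06 + 9.98) = 11028.64 s.
Total = 720.64 + 11028.64 = 11749.28 s = 3.26 hours.

3.26 hours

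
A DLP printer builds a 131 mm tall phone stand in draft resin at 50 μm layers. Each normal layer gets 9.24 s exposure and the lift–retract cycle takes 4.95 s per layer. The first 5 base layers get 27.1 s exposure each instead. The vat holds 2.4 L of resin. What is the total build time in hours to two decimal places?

Number of layers: 131 / 0.05 → 2620 (rounded up).
Bottom layers = 5 × (27.1 + 4.95) = 160.25 s.
Normal layers = 2615 × (9.24 + 4.95), so 37106.85 s.
Sum: 160.25 + 37106.85 = 37267.1 s → 10.35 hours.

10.35 hours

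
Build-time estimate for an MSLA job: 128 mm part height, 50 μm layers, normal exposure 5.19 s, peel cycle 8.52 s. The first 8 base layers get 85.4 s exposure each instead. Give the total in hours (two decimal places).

9.93 hours

Number of layers: 128 / 0.05 → 2560 (rounded up).
Burn-in layers = 8 × (85.4 + 8.52), so 751.36 s.
Regular layers: 2552 × (5.19 + 8.52) → 34987.92 s.
Total = 751.36 + 34987.92 = 35739.28 s = 9.93 hours.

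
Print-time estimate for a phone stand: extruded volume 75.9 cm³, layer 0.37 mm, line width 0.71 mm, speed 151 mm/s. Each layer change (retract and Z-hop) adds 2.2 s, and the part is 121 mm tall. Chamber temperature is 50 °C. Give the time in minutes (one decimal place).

Bead cross-section = 0.37 × 0.71, so 0.2627 mm².
Toolpath length = 75.9 cm³ / 0.2627 mm² = 75900 / 0.2627 = 288922.7 mm.
Time extruding: 288922.7 / 151 → 1913.4 s.
Layer count = ceil(121 / 0.37) = 328.
Z-hop total: 328 × 2.2 → 721.6 s.
Total = 1913.4 + 721.6 = 2635 s = 43.9 minutes.

43.9 minutes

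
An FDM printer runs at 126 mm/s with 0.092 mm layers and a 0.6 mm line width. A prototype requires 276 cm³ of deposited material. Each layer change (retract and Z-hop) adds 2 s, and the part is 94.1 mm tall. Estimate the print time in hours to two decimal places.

Extrusion cross-section = 0.092 × 0.6 = 0.0552 mm².
Total extruded path = 276000/0.0552 = 5000000 mm.
Extrusion time = 5000000 / 126 = 39682.5 s.
Layer count = ceil(94.1 / 0.092) = 1023.
Z-hop total: 1023 × 2 → 2046 s.
Altogether 39682.5 + 2046 = 41728.5 s, i.e. 11.59 hours.

11.59 hours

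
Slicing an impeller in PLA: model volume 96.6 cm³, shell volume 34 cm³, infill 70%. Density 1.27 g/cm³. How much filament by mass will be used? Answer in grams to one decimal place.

98.8 g

Volume inside the shell = 96.6 − 34 = 62.6 cm³.
Infill deposited = 0.70 × 62.6 = 43.82 cm³.
Total extruded = 34 + 43.82 = 77.82 cm³.
Mass: 77.82 × 1.27 → 98.8314 g.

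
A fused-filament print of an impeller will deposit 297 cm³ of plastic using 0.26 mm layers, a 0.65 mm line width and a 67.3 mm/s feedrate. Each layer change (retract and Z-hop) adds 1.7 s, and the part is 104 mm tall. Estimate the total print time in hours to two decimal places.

Bead cross-section: 0.26 × 0.65 → 0.169 mm².
Path length: 297000 mm³ / 0.169 mm² → 1757396.4 mm.
Time extruding: 1757396.4 / 67.3 → 26112.9 s.
Layers = ⌈104/0.26⌉ = 400.
Non-print overhead: 400 × 1.7 → 680 s.
Altogether 26112.9 + 680 = 26792.9 s, i.e. 7.44 hours.

7.44 hours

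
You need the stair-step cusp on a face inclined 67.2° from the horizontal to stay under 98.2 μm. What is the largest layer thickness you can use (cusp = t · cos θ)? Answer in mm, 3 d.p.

Layer height = cusp / cos(67.2°) = 0.0982 / 0.3875 = 0.253 mm.

0.253 mm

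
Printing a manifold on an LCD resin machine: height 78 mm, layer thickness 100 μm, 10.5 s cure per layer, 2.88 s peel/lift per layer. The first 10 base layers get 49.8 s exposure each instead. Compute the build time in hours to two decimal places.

3.01 hours

Number of layers: 78 / 0.1 → 780 (rounded up).
Bottom layers: 10 × (49.8 + 2.88) → 526.8 s.
Remaining layers = 770 × (10.5 + 2.88) = 10302.6 s.
Sum: 526.8 + 10302.6 = 10829.4 s → 3.01 hours.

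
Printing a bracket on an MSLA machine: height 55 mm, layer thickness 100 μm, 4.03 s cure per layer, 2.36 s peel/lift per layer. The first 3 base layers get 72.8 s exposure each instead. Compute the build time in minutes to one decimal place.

62.0 minutes

Layer count = ceil(55 / 0.1) = 550.
Burn-in layers: 3 × (72.8 + 2.36) → 225.48 s.
Regular layers = 547 × (4.03 + 2.36), so 3495.33 s.
Total = 225.48 + 3495.33 = 3720.81 s = 62.0 minutes.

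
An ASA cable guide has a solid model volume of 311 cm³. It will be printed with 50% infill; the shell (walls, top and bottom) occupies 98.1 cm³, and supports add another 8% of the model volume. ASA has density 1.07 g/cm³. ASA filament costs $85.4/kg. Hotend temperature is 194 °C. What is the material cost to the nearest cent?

Infill region = 311 − 98.1 = 212.9 cm³.
Deposited infill = 0.50 × 212.9, so 106.45 cm³.
Support = 0.08 × 311, so 24.88 cm³.
Deposited volume: 98.1 + 106.45 + 24.88 → 229.43 cm³.
Mass: 229.43 × 1.07 → 245.4901 g.
Cost = 245.4901 g / 1000 × $85.4/kg = $20.96.

$20.96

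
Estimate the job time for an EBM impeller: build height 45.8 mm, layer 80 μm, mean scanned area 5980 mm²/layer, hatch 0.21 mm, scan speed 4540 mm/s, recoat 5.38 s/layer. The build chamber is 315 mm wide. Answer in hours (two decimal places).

1.85 hours

Layer count = ceil(45.8 / 0.08) = 573.
Hatch length per layer: 5980 / 0.21 → 28476.2 mm.
Scan time per layer: 28476.2 / 4540 → 6.2723 s.
Time per layer = 6.2723 + 5.38 = 11.6523 s.
573 layers × 11.6523 s/layer = 6676.7679 s, i.e. 1.85 hours.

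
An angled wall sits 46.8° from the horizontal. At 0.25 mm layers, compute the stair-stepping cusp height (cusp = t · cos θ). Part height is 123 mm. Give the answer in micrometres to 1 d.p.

171.1 μm

h_c = t·cos θ = 0.25 × 0.6845 = 0.171125 mm (171.1 μm).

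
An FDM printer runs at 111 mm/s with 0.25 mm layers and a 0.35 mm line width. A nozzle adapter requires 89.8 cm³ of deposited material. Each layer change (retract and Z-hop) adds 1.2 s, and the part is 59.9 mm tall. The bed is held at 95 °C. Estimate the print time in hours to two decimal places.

Line area = 0.25 × 0.35, so 0.0875 mm².
Total extruded path = 89800/0.0875 = 1026285.7 mm.
Extrusion time = 1026285.7 / 111 = 9245.8 s.
Layer count = ceil(59.9 / 0.25) = 240.
Non-print overhead = 240 × 1.2, so 288 s.
Total = 9245.8 + 288 = 9533.8 s = 2.65 hours.

2.65 hours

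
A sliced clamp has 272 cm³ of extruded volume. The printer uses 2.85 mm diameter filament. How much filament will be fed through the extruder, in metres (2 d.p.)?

Filament cross-section = π × (2.85/2)² = 6.3794 mm².
Length = 272 cm³ / 6.3794 mm² = 272000 / 6.3794 = 42637.24 mm = 42.64 m.

42.64 m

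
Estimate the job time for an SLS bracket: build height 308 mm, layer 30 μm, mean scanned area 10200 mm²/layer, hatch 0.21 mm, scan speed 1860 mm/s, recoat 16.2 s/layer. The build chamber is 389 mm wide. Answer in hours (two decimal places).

120.68 hours

Number of layers: 308 / 0.03 → 10267 (rounded up).
Scan path per layer = 10200 / 0.21, so 48571.4 mm.
Scan time per layer: 48571.4 / 1860 → 26.1137 s.
Per-layer time = 26.1137 + 16.2, so 42.3137 s.
Total: 10267 × 42.3137 s = 434434.7579 s → 120.68 hours.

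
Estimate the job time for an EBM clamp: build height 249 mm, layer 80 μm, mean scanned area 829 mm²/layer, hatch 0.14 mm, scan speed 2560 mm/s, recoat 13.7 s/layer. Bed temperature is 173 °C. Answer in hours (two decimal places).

13.85 hours

Layer count = ceil(249 / 0.08) = 3113.
Hatch length per layer = 829 / 0.14, so 5921.4 mm.
Per-layer scan time = 5921.4 / 2560, so 2.313 s.
Per-layer time = 2.313 + 13.7, so 16.013 s.
Total: 3113 × 16.013 s = 49848.469 s → 13.85 hours.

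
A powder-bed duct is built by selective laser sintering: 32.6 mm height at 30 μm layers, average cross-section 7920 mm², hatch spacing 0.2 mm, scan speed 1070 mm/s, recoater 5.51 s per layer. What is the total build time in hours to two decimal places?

Layer count = ceil(32.6 / 0.03) = 1087.
Hatch length per layer: 7920 / 0.2 → 39600 mm.
Scan time per layer: 39600 / 1070 → 37.0093 s.
Per-layer time = 37.0093 + 5.51 = 42.5193 s.
Total: 1087 × 42.5193 s = 46218.4791 s → 12.84 hours.

12.84 hours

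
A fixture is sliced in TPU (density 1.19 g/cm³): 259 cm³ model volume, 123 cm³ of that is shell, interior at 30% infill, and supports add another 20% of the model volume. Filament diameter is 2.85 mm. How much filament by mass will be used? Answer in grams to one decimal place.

Interior volume = 259 − 123, so 136 cm³.
Infill volume: 0.30 × 136 → 40.8 cm³.
Support: 0.20 × 259 → 51.8 cm³.
Deposited volume = 123 + 40.8 + 51.8 = 215.6 cm³.
Mass = 215.6 × 1.19 = 256.564 g.

256.6 g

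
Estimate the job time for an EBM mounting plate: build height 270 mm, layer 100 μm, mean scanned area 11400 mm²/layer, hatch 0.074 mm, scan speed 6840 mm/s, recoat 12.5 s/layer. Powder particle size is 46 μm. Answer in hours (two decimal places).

26.27 hours

Layers = ⌈270/0.1⌉ = 2700.
Per-layer scan distance = 11400 / 0.074 = 154054.1 mm.
Scan time per layer = 154054.1 / 6840, so 22.5225 s.
Layer cycle: 22.5225 + 12.5 → 35.0225 s.
2700 layers × 35.0225 s/layer = 94560.75 s, i.e. 26.27 hours.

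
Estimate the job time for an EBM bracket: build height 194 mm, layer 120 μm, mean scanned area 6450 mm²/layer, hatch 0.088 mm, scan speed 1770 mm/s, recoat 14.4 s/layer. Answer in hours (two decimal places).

25.07 hours

Layers = ⌈194/0.12⌉ = 1617.
Scan path per layer = 6450 / 0.088 = 73295.5 mm.
Scan time per layer = 73295.5 / 1770 = 41.4099 s.
Per-layer time = 41.4099 + 14.4 = 55.8099 s.
Total: 1617 × 55.8099 s = 90244.6083 s → 25.07 hours.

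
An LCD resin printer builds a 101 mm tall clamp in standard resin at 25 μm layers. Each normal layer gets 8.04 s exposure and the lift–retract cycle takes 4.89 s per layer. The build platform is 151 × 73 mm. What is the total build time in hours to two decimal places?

14.51 hours

Layers = ⌈101/0.025⌉ = 4040.
Cycle time: 8.04 + 4.89 → 12.93 s.
Total = 4040 × 12.93 = 52237.2 s = 14.51 hours.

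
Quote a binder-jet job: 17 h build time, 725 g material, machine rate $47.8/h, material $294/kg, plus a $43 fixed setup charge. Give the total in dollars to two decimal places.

Time charge: 47.8 × 17 → $812.60.
Material charge = 294 × 725/1000 = $213.15.
Adding setup: 812.60 + 213.15 + 43 → $1068.75.

$1068.75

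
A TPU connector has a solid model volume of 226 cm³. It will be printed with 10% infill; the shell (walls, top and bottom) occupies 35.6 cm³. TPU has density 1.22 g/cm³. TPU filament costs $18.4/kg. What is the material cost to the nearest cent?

$1.23

Volume inside the shell: 226 − 35.6 → 190.4 cm³.
Infill deposited = 0.10 × 190.4 = 19.04 cm³.
Total printed volume: 35.6 + 19.04 → 54.64 cm³.
Mass = 54.64 × 1.22 = 66.6608 g.
At $18.4/kg: 66.6608/1000 × 18.4 = $1.23.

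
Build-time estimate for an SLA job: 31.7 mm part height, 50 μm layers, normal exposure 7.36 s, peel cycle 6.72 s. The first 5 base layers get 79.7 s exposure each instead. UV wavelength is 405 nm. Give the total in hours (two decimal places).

2.58 hours

Layers = ⌈31.7/0.05⌉ = 634.
Burn-in layers: 5 × (79.7 + 6.72) → 432.1 s.
Normal layers = 629 × (7.36 + 6.72), so 8856.32 s.
Total = 432.1 + 8856.32 = 9288.42 s = 2.58 hours.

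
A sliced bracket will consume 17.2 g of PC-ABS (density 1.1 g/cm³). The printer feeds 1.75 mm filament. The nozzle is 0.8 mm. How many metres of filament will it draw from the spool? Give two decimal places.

Extruded volume: 17.2/1.1 = 15.6364 cm³ (15636.4 mm³).
Cross-section of 1.75 mm filament: π·(1.75/2)² = 2.4053 mm².
Length = 15636.4 / 2.4053 = 6500.81 mm = 6.50 m.

6.50 m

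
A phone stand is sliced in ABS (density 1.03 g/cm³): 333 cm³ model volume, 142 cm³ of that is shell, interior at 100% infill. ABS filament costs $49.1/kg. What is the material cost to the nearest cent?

$16.84

Volume inside the shell: 333 − 142 → 191 cm³.
Deposited infill: 1.00 × 191 → 191 cm³.
Total extruded: 142 + 191 → 333 cm³.
Mass = 333 × 1.03, so 342.99 g.
Cost = 342.99 g / 1000 × $49.1/kg = $16.84.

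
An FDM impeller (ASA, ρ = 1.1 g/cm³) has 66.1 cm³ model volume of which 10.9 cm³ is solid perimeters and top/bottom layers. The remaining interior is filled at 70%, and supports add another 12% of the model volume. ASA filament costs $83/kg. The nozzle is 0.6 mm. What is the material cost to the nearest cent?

$5.25

Interior volume = 66.1 − 10.9, so 55.2 cm³.
Infill deposited = 0.70 × 55.2, so 38.64 cm³.
Support = 0.12 × 66.1 = 7.932 cm³.
Deposited volume: 10.9 + 38.64 + 7.932 → 57.472 cm³.
Mass: 57.472 × 1.1 → 63.2192 g.
Cost = 63.2192 g / 1000 × $83/kg = $5.25.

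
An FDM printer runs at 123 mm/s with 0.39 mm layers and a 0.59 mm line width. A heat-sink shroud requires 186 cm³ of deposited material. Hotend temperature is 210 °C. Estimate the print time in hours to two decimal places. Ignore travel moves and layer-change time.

Line area: 0.39 × 0.59 → 0.2301 mm².
Toolpath length = 186 cm³ / 0.2301 mm² = 186000 / 0.2301 = 808344.2 mm.
Extrusion time = 808344.2 / 123 = 6571.9 s.
6571.9 s = 1.83 hours.

1.83 hours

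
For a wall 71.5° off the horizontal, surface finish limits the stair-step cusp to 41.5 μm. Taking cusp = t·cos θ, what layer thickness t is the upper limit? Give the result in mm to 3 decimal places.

Layer height = cusp / cos(71.5°) = 0.0415 / 0.3173 = 0.131 mm.

0.131 mm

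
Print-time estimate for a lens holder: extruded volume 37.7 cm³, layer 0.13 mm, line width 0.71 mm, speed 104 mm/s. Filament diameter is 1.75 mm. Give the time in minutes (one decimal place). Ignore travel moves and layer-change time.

65.5 minutes

Bead cross-section = 0.13 × 0.71 = 0.0923 mm².
Total extruded path = 37700/0.0923 = 408450.7 mm.
Time extruding = 408450.7 / 104 = 3927.4 s.
In the requested units: 3927.4 s = 65.5 minutes.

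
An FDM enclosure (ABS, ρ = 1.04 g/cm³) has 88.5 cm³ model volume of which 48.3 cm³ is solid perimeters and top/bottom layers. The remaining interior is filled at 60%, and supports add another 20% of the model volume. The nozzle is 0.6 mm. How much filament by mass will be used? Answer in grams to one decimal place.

Interior volume = 88.5 − 48.3 = 40.2 cm³.
Infill volume: 0.60 × 40.2 → 24.12 cm³.
Support: 0.20 × 88.5 → 17.7 cm³.
Total printed volume = 48.3 + 24.12 + 17.7 = 90.12 cm³.
Mass: 90.12 × 1.04 → 93.7248 g.

93.7 g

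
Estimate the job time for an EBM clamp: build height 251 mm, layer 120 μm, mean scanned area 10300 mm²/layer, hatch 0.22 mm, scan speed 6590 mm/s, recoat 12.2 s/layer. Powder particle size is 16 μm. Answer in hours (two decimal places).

Layer count = ceil(251 / 0.12) = 2092.
Per-layer scan distance = 10300 / 0.22, so 46818.2 mm.
Per-layer scan time = 46818.2 / 6590 = 7.1044 s.
Per-layer time = 7.1044 + 12.2 = 19.3044 s.
Total: 2092 × 19.3044 s = 40384.8048 s → 11.22 hours.

11.22 hours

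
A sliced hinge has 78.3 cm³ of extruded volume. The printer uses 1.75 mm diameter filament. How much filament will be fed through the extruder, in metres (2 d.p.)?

32.55 m

Cross-section of 1.75 mm filament: π·(1.75/2)² = 2.4053 mm².
L = 78300 mm³ / 2.4053 mm² = 32553.11 mm, i.e. 32.55 m.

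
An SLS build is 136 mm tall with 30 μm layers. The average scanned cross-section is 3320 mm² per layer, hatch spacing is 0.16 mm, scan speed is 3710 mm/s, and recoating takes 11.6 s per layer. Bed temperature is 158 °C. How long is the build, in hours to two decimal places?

21.65 hours

Layer count = ceil(136 / 0.03) = 4534.
Hatch length per layer: 3320 / 0.16 → 20750 mm.
Laser time per layer = 20750 / 3710 = 5.593 s.
Time per layer = 5.593 + 11.6, so 17.193 s.
Build time = 4534 × 17.193 = 77953.062 s = 21.65 hours.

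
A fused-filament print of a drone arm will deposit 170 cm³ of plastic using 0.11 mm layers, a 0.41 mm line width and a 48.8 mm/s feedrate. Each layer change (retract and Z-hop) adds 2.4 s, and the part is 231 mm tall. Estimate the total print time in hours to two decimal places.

Line area: 0.11 × 0.41 → 0.0451 mm².
Path length: 170000 mm³ / 0.0451 mm² → 3769401.3 mm.
Print-move time = 3769401.3 / 48.8, so 77241.8 s.
Layer count = ceil(231 / 0.11) = 2100.
Z-hop total = 2100 × 2.4 = 5040 s.
Total = 77241.8 + 5040 = 82281.8 s = 22.86 hours.

22.86 hours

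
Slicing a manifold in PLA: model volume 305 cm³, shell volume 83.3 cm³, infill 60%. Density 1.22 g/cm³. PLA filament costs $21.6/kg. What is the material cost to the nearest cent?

Volume inside the shell: 305 − 83.3 → 221.7 cm³.
Infill deposited = 0.60 × 221.7 = 133.02 cm³.
Deposited volume: 83.3 + 133.02 → 216.32 cm³.
Mass: 216.32 × 1.22 → 263.9104 g.
At $21.6/kg: 263.9104/1000 × 21.6 = $5.70.

$5.70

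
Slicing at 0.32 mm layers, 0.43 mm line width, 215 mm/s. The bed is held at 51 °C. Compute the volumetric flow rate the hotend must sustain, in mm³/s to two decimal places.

Bead cross-section: 0.32 × 0.43 → 0.1376 mm².
Volumetric flow = 215 × 0.1376 = 29.58 mm³/s.

29.58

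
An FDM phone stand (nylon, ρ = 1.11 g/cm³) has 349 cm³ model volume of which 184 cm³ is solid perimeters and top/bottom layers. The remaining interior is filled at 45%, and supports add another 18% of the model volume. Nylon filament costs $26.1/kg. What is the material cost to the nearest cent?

Infill region = 349 − 184 = 165 cm³.
Infill volume: 0.45 × 165 → 74.25 cm³.
Support = 0.18 × 349, so 62.82 cm³.
Total printed volume = 184 + 74.25 + 62.82 = 321.07 cm³.
Mass: 321.07 × 1.11 → 356.3877 g.
Cost = 356.3877 g / 1000 × $26.1/kg = $9.30.

$9.30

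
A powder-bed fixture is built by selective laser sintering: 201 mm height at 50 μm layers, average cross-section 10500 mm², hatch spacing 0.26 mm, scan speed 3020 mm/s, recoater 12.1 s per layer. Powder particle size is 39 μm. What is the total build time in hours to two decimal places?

28.44 hours

Layers = ⌈201/0.05⌉ = 4020.
Hatch length per layer = 10500 / 0.26 = 40384.6 mm.
Per-layer scan time = 40384.6 / 3020 = 13.3724 s.
Per-layer time = 13.3724 + 12.1, so 25.4724 s.
Build time = 4020 × 25.4724 = 102399.048 s = 28.44 hours.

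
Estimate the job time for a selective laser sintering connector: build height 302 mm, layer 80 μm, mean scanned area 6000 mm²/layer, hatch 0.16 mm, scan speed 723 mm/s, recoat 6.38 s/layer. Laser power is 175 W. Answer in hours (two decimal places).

Number of layers: 302 / 0.08 → 3775 (rounded up).
Hatch length per layer = 6000 / 0.16, so 37500 mm.
Scan time per layer: 37500 / 723 → 51.8672 s.
Per-layer time: 51.8672 + 6.38 → 58.2472 s.
Build time = 3775 × 58.2472 = 219883.18 s = 61.08 hours.

61.08 hours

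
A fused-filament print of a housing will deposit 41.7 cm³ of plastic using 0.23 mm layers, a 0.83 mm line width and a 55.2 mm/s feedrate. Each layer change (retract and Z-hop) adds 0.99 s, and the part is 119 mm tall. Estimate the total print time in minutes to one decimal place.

Extrusion cross-section = 0.23 × 0.83 = 0.1909 mm².
Path length: 41700 mm³ / 0.1909 mm² → 218439 mm.
Time extruding = 218439 / 55.2 = 3957.2 s.
Number of layers: 119 / 0.23 → 518 (rounded up).
Z-hop total: 518 × 0.99 → 512.82 s.
Altogether 3957.2 + 512.82 = 4470.02 s, i.e. 74.5 minutes.

74.5 minutes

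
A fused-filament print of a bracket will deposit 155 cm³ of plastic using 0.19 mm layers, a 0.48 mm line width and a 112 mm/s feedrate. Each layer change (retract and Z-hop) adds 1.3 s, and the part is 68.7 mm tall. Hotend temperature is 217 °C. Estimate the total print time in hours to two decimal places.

4.35 hours

Extrusion cross-section: 0.19 × 0.48 → 0.0912 mm².
Total extruded path = 155000/0.0912 = 1699561.4 mm.
Time extruding = 1699561.4 / 112, so 15174.7 s.
Layer count = ceil(68.7 / 0.19) = 362.
Z-hop total: 362 × 1.3 → 470.6 s.
Total = 15174.7 + 470.6 = 15645.3 s = 4.35 hours.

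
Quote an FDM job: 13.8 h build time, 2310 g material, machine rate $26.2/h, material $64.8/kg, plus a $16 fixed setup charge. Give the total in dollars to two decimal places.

$527.25

Time charge = 26.2 × 13.8 = $361.56.
Material cost: 64.8 × 2310/1000 → $149.688.
Adding setup: 361.56 + 149.688 + 16 → 527.248 ≈ $527.25.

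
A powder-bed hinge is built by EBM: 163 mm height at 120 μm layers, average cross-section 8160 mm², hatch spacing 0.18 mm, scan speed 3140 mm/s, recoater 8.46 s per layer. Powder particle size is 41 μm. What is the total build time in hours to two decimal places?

Layers = ⌈163/0.12⌉ = 1359.
Per-layer scan distance: 8160 / 0.18 → 45333.3 mm.
Scan time per layer: 45333.3 / 3140 → 14.4374 s.
Layer cycle = 14.4374 + 8.46 = 22.8974 s.
Build time = 1359 × 22.8974 = 31117.5666 s = 8.64 hours.

8.64 hours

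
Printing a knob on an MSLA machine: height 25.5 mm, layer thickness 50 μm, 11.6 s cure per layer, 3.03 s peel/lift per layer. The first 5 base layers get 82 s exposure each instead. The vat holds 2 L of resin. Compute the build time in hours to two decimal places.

Number of layers: 25.5 / 0.05 → 510 (rounded up).
Burn-in layers = 5 × (82 + 3.03) = 425.15 s.
Remaining layers = 505 × (11.6 + 3.03), so 7388.15 s.
Sum: 425.15 + 7388.15 = 7813.3 s → 2.17 hours.

2.17 hours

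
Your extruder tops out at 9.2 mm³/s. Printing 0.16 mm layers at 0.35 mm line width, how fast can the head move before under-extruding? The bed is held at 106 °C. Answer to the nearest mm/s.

164 mm/s

Bead cross-section = 0.16 × 0.35 = 0.056 mm².
Max speed = 9.2 / 0.056 = 164.29 ≈ 164 mm/s.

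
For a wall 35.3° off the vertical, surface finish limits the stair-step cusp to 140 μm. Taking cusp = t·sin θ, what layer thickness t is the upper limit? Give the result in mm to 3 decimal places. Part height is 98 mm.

0.242 mm

t = h_c / sin θ = 0.14 / 0.5779 = 0.242 mm.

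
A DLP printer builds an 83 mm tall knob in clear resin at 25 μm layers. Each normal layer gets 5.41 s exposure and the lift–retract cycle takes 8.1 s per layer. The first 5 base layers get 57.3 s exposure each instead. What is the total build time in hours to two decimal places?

12.53 hours

Number of layers: 83 / 0.025 → 3320 (rounded up).
Bottom layers: 5 × (57.3 + 8.1) → 327 s.
Normal layers: 3315 × (5.41 + 8.1) → 44785.65 s.
Sum: 327 + 44785.65 = 45112.65 s → 12.53 hours.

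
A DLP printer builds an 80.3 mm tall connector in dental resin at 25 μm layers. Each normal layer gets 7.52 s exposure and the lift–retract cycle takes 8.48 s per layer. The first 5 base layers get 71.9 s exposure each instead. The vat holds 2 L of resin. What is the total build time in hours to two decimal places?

Layers = ⌈80.3/0.025⌉ = 3212.
Bottom layers = 5 × (71.9 + 8.48) = 401.9 s.
Remaining layers = 3207 × (7.52 + 8.48) = 51312 s.
Sum: 401.9 + 51312 = 51713.9 s → 14.36 hours.

14.36 hours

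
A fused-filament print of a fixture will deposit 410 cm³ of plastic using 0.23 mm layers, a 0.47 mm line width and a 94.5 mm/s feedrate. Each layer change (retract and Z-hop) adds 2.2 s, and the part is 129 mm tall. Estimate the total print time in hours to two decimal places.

Line area = 0.23 × 0.47, so 0.1081 mm².
Toolpath length = 410 cm³ / 0.1081 mm² = 410000 / 0.1081 = 3792784.5 mm.
Extrusion time = 3792784.5 / 94.5 = 40135.3 s.
Number of layers: 129 / 0.23 → 561 (rounded up).
Non-print overhead = 561 × 2.2, so 1234.2 s.
Total = 40135.3 + 1234.2 = 41369.5 s = 11.49 hours.

11.49 hours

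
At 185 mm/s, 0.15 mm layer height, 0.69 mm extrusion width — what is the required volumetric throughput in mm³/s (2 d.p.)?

A = 0.15 × 0.69 = 0.1035 mm².
Q = v·A = 185 × 0.1035 = 19.15 mm³/s.

19.15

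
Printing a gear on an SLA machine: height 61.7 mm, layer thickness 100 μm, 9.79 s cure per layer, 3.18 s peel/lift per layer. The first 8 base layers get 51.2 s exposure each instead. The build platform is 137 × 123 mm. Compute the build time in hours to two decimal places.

Number of layers: 61.7 / 0.1 → 617 (rounded up).
Burn-in layers: 8 × (51.2 + 3.18) → 435.04 s.
Remaining layers = 609 × (9.79 + 3.18), so 7898.73 s.
Sum: 435.04 + 7898.73 = 8333.77 s → 2.31 hours.

2.31 hours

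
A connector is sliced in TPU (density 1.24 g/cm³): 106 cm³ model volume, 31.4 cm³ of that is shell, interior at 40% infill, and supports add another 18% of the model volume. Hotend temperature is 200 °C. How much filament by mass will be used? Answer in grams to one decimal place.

Infill region = 106 − 31.4 = 74.6 cm³.
Deposited infill = 0.40 × 74.6 = 29.84 cm³.
Support = 0.18 × 106 = 19.08 cm³.
Total extruded = 31.4 + 29.84 + 19.08, so 80.32 cm³.
Mass = 80.32 × 1.24 = 99.5968 g.

99.6 g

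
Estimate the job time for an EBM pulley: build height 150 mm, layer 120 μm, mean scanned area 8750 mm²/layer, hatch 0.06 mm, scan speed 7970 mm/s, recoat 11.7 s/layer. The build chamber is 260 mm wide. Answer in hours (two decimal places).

Layers = ⌈150/0.12⌉ = 1250.
Per-layer scan distance = 8750 / 0.06 = 145833.3 mm.
Per-layer scan time = 145833.3 / 7970 = 18.2978 s.
Per-layer time: 18.2978 + 11.7 → 29.9978 s.
Total: 1250 × 29.9978 s = 37497.25 s → 10.42 hours.

10.42 hours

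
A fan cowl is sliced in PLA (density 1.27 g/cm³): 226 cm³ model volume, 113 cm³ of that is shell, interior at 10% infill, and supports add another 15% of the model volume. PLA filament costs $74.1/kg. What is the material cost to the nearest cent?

$14.89

Volume inside the shell = 226 − 113, so 113 cm³.
Deposited infill = 0.10 × 113, so 11.3 cm³.
Support = 0.15 × 226 = 33.9 cm³.
Deposited volume = 113 + 11.3 + 33.9 = 158.2 cm³.
Mass = 158.2 × 1.27 = 200.914 g.
At $74.1/kg: 200.914/1000 × 74.1 = $14.89.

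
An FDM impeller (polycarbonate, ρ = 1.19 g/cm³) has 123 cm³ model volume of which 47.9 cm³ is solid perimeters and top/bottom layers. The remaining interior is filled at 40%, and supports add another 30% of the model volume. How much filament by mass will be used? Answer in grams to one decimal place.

136.7 g

Interior volume = 123 − 47.9 = 75.1 cm³.
Infill volume = 0.40 × 75.1 = 30.04 cm³.
Support = 0.30 × 123 = 36.9 cm³.
Total printed volume: 47.9 + 30.04 + 36.9 → 114.84 cm³.
Mass = 114.84 × 1.19, so 136.6596 g.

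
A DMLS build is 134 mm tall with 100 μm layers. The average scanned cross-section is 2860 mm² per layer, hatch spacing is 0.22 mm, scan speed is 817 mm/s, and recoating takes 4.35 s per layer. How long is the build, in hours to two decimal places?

7.54 hours

Layers = ⌈134/0.1⌉ = 1340.
Per-layer scan distance: 2860 / 0.22 → 13000 mm.
Laser time per layer = 13000 / 817, so 15.9119 s.
Layer cycle: 15.9119 + 4.35 → 20.2619 s.
1340 layers × 20.2619 s/layer = 27150.946 s, i.e. 7.54 hours.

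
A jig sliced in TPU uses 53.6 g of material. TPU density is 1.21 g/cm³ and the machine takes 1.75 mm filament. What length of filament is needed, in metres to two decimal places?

18.42 m

Volume = 53.6 g / 1.21 g·cm⁻³ = 44.2975 cm³ = 44297.5 mm³.
Filament cross-section = π × (1.75/2)² = 2.4053 mm².
Length = 44297.5 / 2.4053 = 18416.62 mm = 18.42 m.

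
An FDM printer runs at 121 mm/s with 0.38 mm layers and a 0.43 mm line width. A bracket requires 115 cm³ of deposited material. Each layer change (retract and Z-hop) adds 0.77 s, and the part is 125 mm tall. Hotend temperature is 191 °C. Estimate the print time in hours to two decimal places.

1.69 hours

Bead cross-section = 0.38 × 0.43, so 0.1634 mm².
Toolpath length = 115 cm³ / 0.1634 mm² = 115000 / 0.1634 = 703794.4 mm.
Time extruding = 703794.4 / 121 = 5816.5 s.
Layer count = ceil(125 / 0.38) = 329.
Z-hop total = 329 × 0.77, so 253.33 s.
Altogether 5816.5 + 253.33 = 6069.83 s, i.e. 1.69 hours.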